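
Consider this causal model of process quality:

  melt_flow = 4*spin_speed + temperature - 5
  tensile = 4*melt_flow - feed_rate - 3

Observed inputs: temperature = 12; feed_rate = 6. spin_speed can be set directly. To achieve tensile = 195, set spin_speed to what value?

Substituting into the melt_flow equation gives melt_flow = 4*spin_speed + 7.
Substituting into the tensile equation gives tensile = 16*spin_speed + 19.
Solve 16*spin_speed + 19 = 195: spin_speed = (195 - 19) / 16 = 11.

spin_speed = 11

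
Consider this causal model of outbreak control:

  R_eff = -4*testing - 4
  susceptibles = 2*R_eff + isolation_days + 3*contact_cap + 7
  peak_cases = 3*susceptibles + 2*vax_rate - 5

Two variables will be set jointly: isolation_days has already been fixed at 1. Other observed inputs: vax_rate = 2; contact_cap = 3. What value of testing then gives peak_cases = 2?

With isolation_days held at 1:
Substituting into the susceptibles equation gives susceptibles = -8*testing + 9.
So peak_cases = -24*testing + 26.
Solve -24*testing + 26 = 2: testing = (2 - 26) / -24 = 1.

testing = 1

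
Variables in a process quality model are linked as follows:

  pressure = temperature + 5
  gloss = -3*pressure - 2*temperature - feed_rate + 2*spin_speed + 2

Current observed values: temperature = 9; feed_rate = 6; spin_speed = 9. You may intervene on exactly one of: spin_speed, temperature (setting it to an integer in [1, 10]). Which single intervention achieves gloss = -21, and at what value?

set temperature = 4

Intervening on spin_speed: gloss = 2*spin_speed - 64. Reaching -21 requires spin_speed = 43/2, not an integer.
Intervening on temperature: with other inputs at their observed values, gloss = -5*temperature - 1. Solving for -21 gives temperature = 4, within [1, 10].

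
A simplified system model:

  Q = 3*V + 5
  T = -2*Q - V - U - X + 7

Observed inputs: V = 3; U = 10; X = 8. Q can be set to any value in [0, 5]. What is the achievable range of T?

Intervening on Q fixes its value directly, overriding its dependence on V.
Substituting into the T equation gives T = -2*Q - 14.
Linear in Q, so extremes are at the endpoints: Q = 0 gives T = -14; Q = 5 gives T = -24.

-24 to -14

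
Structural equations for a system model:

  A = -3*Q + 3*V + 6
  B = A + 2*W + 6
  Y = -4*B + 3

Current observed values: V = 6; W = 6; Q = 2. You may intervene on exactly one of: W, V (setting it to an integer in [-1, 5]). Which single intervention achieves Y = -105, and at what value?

Intervening on W: Y = -8*W - 93. Reaching -105 requires W = 3/2, not an integer.
Intervening on V: with other inputs at their observed values, Y = -12*V - 69. Solving for -105 gives V = 3, within [-1, 5].

set V = 3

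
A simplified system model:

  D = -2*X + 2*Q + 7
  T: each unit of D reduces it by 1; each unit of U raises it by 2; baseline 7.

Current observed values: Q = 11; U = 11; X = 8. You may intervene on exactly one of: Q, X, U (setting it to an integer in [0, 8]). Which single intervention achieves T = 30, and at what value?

set Q = 4

Intervening on Q: with other inputs at their observed values, T = -2*Q + 38. Solving for 30 gives Q = 4, within [0, 8].
Intervening on X: T = 2*X. Reaching 30 requires X = 15, outside [0, 8].
Intervening on U: T = 2*U - 6. Reaching 30 requires U = 18, outside [0, 8].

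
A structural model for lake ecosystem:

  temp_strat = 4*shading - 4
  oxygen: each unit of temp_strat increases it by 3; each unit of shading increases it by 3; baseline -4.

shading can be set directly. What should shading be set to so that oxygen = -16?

shading = 0

Substituting into the oxygen equation gives oxygen = 15*shading - 16.
Solve 15*shading - 16 = -16: shading = (-16 + 16) / 15 = 0.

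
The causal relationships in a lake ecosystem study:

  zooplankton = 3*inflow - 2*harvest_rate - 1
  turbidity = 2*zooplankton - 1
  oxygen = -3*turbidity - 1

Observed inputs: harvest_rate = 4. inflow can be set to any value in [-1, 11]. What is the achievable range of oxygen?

-142 to 74

Substituting into the zooplankton equation gives zooplankton = 3*inflow - 9.
Substituting into the turbidity equation gives turbidity = 6*inflow - 19.
So oxygen = -18*inflow + 56.
Linear in inflow, so extremes are at the endpoints: inflow = -1 gives oxygen = 74; inflow = 11 gives oxygen = -142.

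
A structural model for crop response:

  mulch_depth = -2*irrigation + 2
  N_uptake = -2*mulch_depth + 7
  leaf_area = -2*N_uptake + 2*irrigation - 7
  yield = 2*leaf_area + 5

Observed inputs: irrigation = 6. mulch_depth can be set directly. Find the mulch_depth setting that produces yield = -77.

Intervening on mulch_depth fixes its value directly, overriding its dependence on irrigation.
Substituting into the leaf_area equation gives leaf_area = 4*mulch_depth - 9.
Substituting into the yield equation gives yield = 8*mulch_depth - 13.
Solve 8*mulch_depth - 13 = -77: mulch_depth = (-77 + 13) / 8 = -8.

mulch_depth = -8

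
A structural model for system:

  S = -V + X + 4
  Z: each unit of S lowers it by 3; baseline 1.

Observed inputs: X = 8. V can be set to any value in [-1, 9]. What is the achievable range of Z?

Substituting into the S equation gives S = -V + 12.
Substituting into the Z equation gives Z = 3*V - 35.
Linear in V, so extremes are at the endpoints: V = -1 gives Z = -38; V = 9 gives Z = -8.

-38 to -8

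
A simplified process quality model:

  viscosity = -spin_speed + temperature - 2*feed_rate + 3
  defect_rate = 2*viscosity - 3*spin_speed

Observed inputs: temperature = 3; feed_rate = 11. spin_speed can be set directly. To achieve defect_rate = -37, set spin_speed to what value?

Substituting into the viscosity equation gives viscosity = -spin_speed - 16.
defect_rate becomes -5*spin_speed - 32.
Solve -5*spin_speed - 32 = -37: spin_speed = (-37 + 32) / -5 = 1.

spin_speed = 1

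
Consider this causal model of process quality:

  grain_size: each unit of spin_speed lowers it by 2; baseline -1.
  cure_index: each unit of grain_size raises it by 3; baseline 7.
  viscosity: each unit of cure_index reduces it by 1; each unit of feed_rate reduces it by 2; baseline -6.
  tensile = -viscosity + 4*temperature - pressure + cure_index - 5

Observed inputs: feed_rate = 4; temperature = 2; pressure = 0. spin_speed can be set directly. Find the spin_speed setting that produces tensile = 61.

spin_speed = -3

Substituting into the cure_index equation gives cure_index = -6*spin_speed + 4.
Substituting into the viscosity equation gives viscosity = 6*spin_speed - 18.
Substituting into the tensile equation gives tensile = -12*spin_speed + 25.
Solve -12*spin_speed + 25 = 61: spin_speed = (61 - 25) / -12 = -3.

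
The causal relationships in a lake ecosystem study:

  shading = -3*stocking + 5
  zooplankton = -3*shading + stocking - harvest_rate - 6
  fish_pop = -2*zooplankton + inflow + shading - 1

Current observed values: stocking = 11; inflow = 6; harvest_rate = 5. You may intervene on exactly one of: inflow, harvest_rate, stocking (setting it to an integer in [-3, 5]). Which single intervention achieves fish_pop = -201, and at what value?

Intervening on inflow: fish_pop = inflow - 197. Reaching -201 requires inflow = -4, outside [-3, 5].
Intervening on harvest_rate: with other inputs at their observed values, fish_pop = 2*harvest_rate - 201. Solving for -201 gives harvest_rate = 0, within [-3, 5].
Intervening on stocking: fish_pop = -23*stocking + 62. Reaching -201 requires stocking = 263/23, not an integer.

set harvest_rate = 0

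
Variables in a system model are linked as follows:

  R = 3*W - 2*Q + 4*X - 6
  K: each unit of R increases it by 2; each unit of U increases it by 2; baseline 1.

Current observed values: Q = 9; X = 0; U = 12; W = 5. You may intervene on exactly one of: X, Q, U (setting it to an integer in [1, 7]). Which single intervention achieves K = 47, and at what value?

Intervening on X: with other inputs at their observed values, K = 8*X + 7. Solving for 47 gives X = 5, within [1, 7].
Intervening on Q: K = -4*Q + 43. Reaching 47 requires Q = -1, outside [1, 7].
Intervening on U: K = 2*U - 17. Reaching 47 requires U = 32, outside [1, 7].

set X = 5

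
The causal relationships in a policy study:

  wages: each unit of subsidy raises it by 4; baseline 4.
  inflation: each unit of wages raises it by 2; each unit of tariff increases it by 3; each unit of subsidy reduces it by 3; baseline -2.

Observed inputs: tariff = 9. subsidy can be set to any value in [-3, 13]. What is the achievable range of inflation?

18 to 98

Substituting into the inflation equation gives inflation = 5*subsidy + 33.
Linear in subsidy, so extremes are at the endpoints: subsidy = -3 gives inflation = 18; subsidy = 13 gives inflation = 98.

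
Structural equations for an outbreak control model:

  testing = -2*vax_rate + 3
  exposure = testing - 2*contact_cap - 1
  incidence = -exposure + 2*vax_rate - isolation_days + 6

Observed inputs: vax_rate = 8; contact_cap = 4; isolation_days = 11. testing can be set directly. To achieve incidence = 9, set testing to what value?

Intervening on testing fixes its value directly, overriding its dependence on vax_rate.
Substituting into the exposure equation gives exposure = testing - 9.
So incidence = -testing + 20.
Solve -testing + 20 = 9: testing = (9 - 20) / -1 = 11.

testing = 11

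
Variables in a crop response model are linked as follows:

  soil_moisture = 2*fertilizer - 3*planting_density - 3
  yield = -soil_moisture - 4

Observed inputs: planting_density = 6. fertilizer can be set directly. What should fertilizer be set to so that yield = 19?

fertilizer = -1

Substituting into the soil_moisture equation gives soil_moisture = 2*fertilizer - 21.
Substituting into the yield equation gives yield = -2*fertilizer + 17.
Solve -2*fertilizer + 17 = 19: fertilizer = (19 - 17) / -2 = -1.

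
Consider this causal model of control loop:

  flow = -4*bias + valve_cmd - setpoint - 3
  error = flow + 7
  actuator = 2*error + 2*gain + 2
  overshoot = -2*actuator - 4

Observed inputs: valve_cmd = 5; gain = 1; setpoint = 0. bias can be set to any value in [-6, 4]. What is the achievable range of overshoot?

-144 to 16

Substituting into the flow equation gives flow = -4*bias + 2.
So error = -4*bias + 9.
Substituting into the actuator equation gives actuator = -8*bias + 22.
This gives overshoot = 16*bias - 48.
Linear in bias, so extremes are at the endpoints: bias = -6 gives overshoot = -144; bias = 4 gives overshoot = 16.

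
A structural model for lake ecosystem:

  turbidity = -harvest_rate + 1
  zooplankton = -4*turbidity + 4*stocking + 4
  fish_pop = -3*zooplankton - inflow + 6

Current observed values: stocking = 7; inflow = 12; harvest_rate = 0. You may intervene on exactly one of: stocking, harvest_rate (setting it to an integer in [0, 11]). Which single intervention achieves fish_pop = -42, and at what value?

set stocking = 3

Intervening on stocking: with other inputs at their observed values, fish_pop = -12*stocking - 6. Solving for -42 gives stocking = 3, within [0, 11].
Intervening on harvest_rate: fish_pop = -12*harvest_rate - 90. Reaching -42 requires harvest_rate = -4, outside [0, 11].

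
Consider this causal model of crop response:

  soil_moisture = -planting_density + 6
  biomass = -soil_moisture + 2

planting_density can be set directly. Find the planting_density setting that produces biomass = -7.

planting_density = -3

Substituting into the biomass equation gives biomass = planting_density - 4.
Solve planting_density - 4 = -7: planting_density = (-7 + 4) / 1 = -3.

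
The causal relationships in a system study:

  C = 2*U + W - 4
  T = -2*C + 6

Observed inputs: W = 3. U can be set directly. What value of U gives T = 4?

Substituting into the C equation gives C = 2*U - 1.
Substituting into the T equation gives T = -4*U + 8.
Solve -4*U + 8 = 4: U = (4 - 8) / -4 = 1.

U = 1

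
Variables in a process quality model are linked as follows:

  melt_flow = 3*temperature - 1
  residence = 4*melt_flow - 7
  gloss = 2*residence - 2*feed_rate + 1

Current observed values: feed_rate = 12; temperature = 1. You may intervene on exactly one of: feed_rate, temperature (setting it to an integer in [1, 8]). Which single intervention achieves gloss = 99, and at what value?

Intervening on feed_rate: gloss = -2*feed_rate + 3. Reaching 99 requires feed_rate = -48, outside [1, 8].
Intervening on temperature: with other inputs at their observed values, gloss = 24*temperature - 45. Solving for 99 gives temperature = 6, within [1, 8].

set temperature = 6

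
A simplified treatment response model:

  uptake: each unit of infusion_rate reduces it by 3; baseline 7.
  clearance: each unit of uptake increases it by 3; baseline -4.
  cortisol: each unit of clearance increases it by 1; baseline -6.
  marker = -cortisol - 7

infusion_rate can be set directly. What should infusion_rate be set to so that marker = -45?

infusion_rate = -3

Substituting into the clearance equation gives clearance = -9*infusion_rate + 17.
cortisol becomes -9*infusion_rate + 11.
Substituting into the marker equation gives marker = 9*infusion_rate - 18.
Solve 9*infusion_rate - 18 = -45: infusion_rate = (-45 + 18) / 9 = -3.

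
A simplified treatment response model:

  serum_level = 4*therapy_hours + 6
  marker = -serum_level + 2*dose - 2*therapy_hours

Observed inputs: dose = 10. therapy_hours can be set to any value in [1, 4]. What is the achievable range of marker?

Substituting into the marker equation gives marker = -6*therapy_hours + 14.
Linear in therapy_hours, so extremes are at the endpoints: therapy_hours = 1 gives marker = 8; therapy_hours = 4 gives marker = -10.

-10 to 8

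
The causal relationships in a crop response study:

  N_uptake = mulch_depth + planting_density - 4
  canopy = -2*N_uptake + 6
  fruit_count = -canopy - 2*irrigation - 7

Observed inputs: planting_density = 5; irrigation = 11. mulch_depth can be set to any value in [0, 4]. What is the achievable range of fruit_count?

Substituting into the N_uptake equation gives N_uptake = mulch_depth + 1.
Substituting into the canopy equation gives canopy = -2*mulch_depth + 4.
fruit_count becomes 2*mulch_depth - 33.
Linear in mulch_depth, so extremes are at the endpoints: mulch_depth = 0 gives fruit_count = -33; mulch_depth = 4 gives fruit_count = -25.

-33 to -25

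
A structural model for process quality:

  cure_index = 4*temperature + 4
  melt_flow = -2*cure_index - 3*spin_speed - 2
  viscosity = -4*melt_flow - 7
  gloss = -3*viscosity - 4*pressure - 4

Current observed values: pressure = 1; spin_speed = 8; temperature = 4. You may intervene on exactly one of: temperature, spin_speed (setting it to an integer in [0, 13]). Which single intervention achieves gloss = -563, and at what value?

set spin_speed = 2

Intervening on temperature: gloss = -96*temperature - 395. Reaching -563 requires temperature = 7/4, not an integer.
Intervening on spin_speed: with other inputs at their observed values, gloss = -36*spin_speed - 491. Solving for -563 gives spin_speed = 2, within [0, 13].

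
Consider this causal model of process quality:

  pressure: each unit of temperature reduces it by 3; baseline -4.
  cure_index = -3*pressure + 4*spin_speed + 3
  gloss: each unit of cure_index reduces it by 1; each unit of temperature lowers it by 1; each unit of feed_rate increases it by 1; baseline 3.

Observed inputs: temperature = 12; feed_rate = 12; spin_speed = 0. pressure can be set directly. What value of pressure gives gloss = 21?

pressure = 7

Intervening on pressure fixes its value directly, overriding its dependence on temperature.
Substituting into the cure_index equation gives cure_index = -3*pressure + 3.
Substituting into the gloss equation gives gloss = 3*pressure.
Solve 3*pressure = 21: pressure = 21 / 3 = 7.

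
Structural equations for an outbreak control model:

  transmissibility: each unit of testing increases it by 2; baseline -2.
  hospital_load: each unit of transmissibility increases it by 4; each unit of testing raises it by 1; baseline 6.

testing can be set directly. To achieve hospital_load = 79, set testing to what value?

Substituting into the hospital_load equation gives hospital_load = 9*testing - 2.
Solve 9*testing - 2 = 79: testing = (79 + 2) / 9 = 9.

testing = 9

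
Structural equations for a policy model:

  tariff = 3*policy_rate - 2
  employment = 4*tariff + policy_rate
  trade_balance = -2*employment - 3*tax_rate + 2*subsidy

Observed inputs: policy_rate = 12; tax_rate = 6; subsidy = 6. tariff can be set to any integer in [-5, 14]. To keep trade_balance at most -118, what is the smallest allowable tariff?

tariff = 11

Intervening on tariff fixes its value directly, overriding its dependence on policy_rate.
Substituting into the employment equation gives employment = 4*tariff + 12.
This gives trade_balance = -8*tariff - 30.
Require -8*tariff - 30 ≤ -118, so tariff ≥ 11.
The smallest integer in [-5, 14] satisfying this is 11.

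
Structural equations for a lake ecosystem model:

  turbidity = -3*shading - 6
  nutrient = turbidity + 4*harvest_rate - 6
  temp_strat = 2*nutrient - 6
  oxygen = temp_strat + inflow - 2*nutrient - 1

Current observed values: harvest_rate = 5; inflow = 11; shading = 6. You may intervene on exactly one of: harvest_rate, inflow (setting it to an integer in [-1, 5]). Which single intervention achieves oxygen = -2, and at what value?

Intervening on harvest_rate: the paths from harvest_rate to oxygen cancel (net effect zero), leaving oxygen = 4; -2 is unreachable this way.
Intervening on inflow: with other inputs at their observed values, oxygen = inflow - 7. Solving for -2 gives inflow = 5, within [-1, 5].

set inflow = 5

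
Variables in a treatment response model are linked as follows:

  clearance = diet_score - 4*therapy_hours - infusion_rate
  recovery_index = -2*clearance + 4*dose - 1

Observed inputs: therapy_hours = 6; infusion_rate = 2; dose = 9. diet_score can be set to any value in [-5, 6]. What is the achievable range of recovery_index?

75 to 97

Substituting into the clearance equation gives clearance = diet_score - 26.
Substituting into the recovery_index equation gives recovery_index = -2*diet_score + 87.
Linear in diet_score, so extremes are at the endpoints: diet_score = -5 gives recovery_index = 97; diet_score = 6 gives recovery_index = 75.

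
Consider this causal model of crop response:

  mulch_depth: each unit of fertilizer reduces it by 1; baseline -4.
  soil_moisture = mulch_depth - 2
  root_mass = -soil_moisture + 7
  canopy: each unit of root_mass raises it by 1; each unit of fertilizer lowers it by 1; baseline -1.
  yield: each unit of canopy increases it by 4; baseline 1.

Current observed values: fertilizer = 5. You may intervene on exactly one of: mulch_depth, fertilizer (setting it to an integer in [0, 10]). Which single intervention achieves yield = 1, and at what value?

Intervening on mulch_depth: with other inputs at their observed values, yield = -4*mulch_depth + 13. Solving for 1 gives mulch_depth = 3, within [0, 10].
Intervening on fertilizer: the paths from fertilizer to yield cancel (net effect zero), leaving yield = 49; 1 is unreachable this way.

set mulch_depth = 3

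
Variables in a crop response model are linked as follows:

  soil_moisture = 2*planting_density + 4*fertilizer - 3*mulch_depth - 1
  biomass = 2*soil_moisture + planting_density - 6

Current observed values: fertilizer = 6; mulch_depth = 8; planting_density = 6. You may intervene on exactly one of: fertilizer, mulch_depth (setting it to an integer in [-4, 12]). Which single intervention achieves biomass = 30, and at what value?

set fertilizer = 7

Intervening on fertilizer: with other inputs at their observed values, biomass = 8*fertilizer - 26. Solving for 30 gives fertilizer = 7, within [-4, 12].
Intervening on mulch_depth: biomass = -6*mulch_depth + 70. Reaching 30 requires mulch_depth = 20/3, not an integer.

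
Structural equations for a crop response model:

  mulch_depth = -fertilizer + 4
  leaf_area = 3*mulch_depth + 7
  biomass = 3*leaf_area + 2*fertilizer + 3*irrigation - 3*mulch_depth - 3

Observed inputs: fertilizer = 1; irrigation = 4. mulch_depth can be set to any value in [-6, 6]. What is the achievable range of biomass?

Intervening on mulch_depth fixes its value directly, overriding its dependence on fertilizer.
Substituting into the biomass equation gives biomass = 6*mulch_depth + 32.
Linear in mulch_depth, so extremes are at the endpoints: mulch_depth = -6 gives biomass = -4; mulch_depth = 6 gives biomass = 68.

-4 to 68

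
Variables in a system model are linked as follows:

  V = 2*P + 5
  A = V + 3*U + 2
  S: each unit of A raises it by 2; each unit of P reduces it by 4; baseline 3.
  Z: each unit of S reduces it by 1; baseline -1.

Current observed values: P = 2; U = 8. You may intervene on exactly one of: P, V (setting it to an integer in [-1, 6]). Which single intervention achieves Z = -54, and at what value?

set V = 3

Intervening on P: the paths from P to Z cancel (net effect zero), leaving Z = -66; -54 is unreachable this way.
Intervening on V: with other inputs at their observed values, Z = -2*V - 48. Solving for -54 gives V = 3, within [-1, 6].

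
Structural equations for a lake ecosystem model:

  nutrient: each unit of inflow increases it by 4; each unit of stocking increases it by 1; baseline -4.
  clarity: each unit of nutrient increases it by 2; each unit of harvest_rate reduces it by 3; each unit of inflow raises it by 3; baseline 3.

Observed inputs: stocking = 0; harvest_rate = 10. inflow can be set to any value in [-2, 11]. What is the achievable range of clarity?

Substituting into the nutrient equation gives nutrient = 4*inflow - 4.
So clarity = 11*inflow - 35.
Linear in inflow, so extremes are at the endpoints: inflow = -2 gives clarity = -57; inflow = 11 gives clarity = 86.

-57 to 86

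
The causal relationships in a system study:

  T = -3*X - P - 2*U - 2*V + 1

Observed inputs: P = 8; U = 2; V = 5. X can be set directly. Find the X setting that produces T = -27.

Substituting into the T equation gives T = -3*X - 21.
Solve -3*X - 21 = -27: X = (-27 + 21) / -3 = 2.

X = 2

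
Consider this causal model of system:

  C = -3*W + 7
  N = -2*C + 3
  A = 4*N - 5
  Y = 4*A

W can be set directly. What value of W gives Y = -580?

W = -4

Substituting into the N equation gives N = 6*W - 11.
A becomes 24*W - 49.
So Y = 96*W - 196.
Solve 96*W - 196 = -580: W = (-580 + 196) / 96 = -4.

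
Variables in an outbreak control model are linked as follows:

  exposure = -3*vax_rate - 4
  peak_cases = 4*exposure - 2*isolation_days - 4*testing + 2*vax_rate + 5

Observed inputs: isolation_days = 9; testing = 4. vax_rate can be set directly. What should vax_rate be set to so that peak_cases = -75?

Substituting into the peak_cases equation gives peak_cases = -10*vax_rate - 45.
Solve -10*vax_rate - 45 = -75: vax_rate = (-75 + 45) / -10 = 3.

vax_rate = 3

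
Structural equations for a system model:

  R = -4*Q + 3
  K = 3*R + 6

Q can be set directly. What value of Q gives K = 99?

Substituting into the K equation gives K = -12*Q + 15.
Solve -12*Q + 15 = 99: Q = (99 - 15) / -12 = -7.

Q = -7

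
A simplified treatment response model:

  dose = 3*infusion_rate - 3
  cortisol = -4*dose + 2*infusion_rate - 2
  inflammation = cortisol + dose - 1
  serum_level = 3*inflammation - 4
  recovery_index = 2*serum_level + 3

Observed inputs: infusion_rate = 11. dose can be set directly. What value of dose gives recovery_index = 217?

Intervening on dose fixes its value directly, overriding its dependence on infusion_rate.
Substituting into the cortisol equation gives cortisol = -4*dose + 20.
Substituting into the inflammation equation gives inflammation = -3*dose + 19.
This gives serum_level = -9*dose + 53.
Substituting into the recovery_index equation gives recovery_index = -18*dose + 109.
Solve -18*dose + 109 = 217: dose = (217 - 109) / -18 = -6.

dose = -6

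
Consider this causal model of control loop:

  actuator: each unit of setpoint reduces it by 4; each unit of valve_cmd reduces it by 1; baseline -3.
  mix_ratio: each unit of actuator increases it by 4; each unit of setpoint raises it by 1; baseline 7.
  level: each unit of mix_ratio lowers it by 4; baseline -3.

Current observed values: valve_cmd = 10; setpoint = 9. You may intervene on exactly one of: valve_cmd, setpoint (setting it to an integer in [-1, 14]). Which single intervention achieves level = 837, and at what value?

Intervening on valve_cmd: level = 16*valve_cmd + 557. Reaching 837 requires valve_cmd = 35/2, not an integer.
Intervening on setpoint: with other inputs at their observed values, level = 60*setpoint + 177. Solving for 837 gives setpoint = 11, within [-1, 14].

set setpoint = 11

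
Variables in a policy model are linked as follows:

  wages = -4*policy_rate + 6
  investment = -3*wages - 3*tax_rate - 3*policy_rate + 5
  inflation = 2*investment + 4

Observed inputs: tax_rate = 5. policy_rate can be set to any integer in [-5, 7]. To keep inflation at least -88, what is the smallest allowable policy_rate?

policy_rate = -2

Substituting into the investment equation gives investment = 9*policy_rate - 28.
Substituting into the inflation equation gives inflation = 18*policy_rate - 52.
Require 18*policy_rate - 52 ≥ -88, so policy_rate ≥ -2.
The smallest integer in [-5, 7] satisfying this is -2.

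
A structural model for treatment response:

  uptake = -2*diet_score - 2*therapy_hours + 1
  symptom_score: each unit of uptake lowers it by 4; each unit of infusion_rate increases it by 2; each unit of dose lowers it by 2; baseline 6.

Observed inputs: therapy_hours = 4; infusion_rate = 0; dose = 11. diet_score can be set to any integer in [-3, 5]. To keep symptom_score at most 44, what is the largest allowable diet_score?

Substituting into the uptake equation gives uptake = -2*diet_score - 7.
This gives symptom_score = 8*diet_score + 12.
Require 8*diet_score + 12 ≤ 44, so diet_score ≤ 4.
The largest integer in [-3, 5] satisfying this is 4.

diet_score = 4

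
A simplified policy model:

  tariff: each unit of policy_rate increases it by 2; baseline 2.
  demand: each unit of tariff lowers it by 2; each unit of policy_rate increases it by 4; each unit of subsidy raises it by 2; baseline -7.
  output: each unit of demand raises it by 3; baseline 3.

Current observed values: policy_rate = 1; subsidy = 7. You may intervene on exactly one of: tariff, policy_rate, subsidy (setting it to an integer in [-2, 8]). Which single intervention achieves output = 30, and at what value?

set tariff = 1

Intervening on tariff: with other inputs at their observed values, output = -6*tariff + 36. Solving for 30 gives tariff = 1, within [-2, 8].
Intervening on policy_rate: the paths from policy_rate to output cancel (net effect zero), leaving output = 12; 30 is unreachable this way.
Intervening on subsidy: output = 6*subsidy - 30. Reaching 30 requires subsidy = 10, outside [-2, 8].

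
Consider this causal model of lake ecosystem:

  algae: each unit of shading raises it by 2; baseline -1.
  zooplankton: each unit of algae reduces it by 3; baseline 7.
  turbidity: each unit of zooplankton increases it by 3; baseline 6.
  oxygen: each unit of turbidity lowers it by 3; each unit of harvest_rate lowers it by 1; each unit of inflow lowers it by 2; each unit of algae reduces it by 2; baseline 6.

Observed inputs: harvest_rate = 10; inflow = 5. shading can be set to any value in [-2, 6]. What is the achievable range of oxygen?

-220 to 180

Substituting into the zooplankton equation gives zooplankton = -6*shading + 10.
turbidity becomes -18*shading + 36.
Substituting into the oxygen equation gives oxygen = 50*shading - 120.
Linear in shading, so extremes are at the endpoints: shading = -2 gives oxygen = -220; shading = 6 gives oxygen = 180.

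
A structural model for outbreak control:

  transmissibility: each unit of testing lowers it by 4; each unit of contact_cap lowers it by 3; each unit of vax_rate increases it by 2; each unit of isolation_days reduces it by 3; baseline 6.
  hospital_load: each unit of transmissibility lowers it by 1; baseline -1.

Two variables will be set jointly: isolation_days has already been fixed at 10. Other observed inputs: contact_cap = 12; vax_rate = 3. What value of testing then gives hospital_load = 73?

testing = 5

With isolation_days held at 10:
Substituting into the transmissibility equation gives transmissibility = -4*testing - 54.
So hospital_load = 4*testing + 53.
Solve 4*testing + 53 = 73: testing = (73 - 53) / 4 = 5.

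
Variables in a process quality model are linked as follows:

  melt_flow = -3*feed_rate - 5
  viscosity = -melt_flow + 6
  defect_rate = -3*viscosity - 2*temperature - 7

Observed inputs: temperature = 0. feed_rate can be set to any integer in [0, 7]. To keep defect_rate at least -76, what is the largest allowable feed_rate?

Substituting into the viscosity equation gives viscosity = 3*feed_rate + 11.
This gives defect_rate = -9*feed_rate - 40.
Require -9*feed_rate - 40 ≥ -76, so feed_rate ≤ 4.
The largest integer in [0, 7] satisfying this is 4.

feed_rate = 4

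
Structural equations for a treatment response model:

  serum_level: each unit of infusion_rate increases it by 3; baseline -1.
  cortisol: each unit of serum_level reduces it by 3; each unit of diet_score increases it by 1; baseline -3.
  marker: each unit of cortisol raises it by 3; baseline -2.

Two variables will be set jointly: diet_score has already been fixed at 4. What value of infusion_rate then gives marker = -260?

With diet_score held at 4:
Substituting into the cortisol equation gives cortisol = -9*infusion_rate + 4.
So marker = -27*infusion_rate + 10.
Solve -27*infusion_rate + 10 = -260: infusion_rate = (-260 - 10) / -27 = 10.

infusion_rate = 10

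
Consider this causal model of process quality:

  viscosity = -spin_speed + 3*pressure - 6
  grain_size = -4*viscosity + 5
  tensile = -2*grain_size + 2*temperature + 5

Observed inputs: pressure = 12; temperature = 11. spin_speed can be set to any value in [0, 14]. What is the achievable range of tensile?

145 to 257

Substituting into the viscosity equation gives viscosity = -spin_speed + 30.
Substituting into the grain_size equation gives grain_size = 4*spin_speed - 115.
Substituting into the tensile equation gives tensile = -8*spin_speed + 257.
Linear in spin_speed, so extremes are at the endpoints: spin_speed = 0 gives tensile = 257; spin_speed = 14 gives tensile = 145.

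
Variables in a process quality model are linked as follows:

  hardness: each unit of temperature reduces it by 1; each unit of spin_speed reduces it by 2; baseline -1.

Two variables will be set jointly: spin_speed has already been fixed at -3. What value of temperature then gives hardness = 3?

temperature = 2

With spin_speed held at -3:
Substituting into the hardness equation gives hardness = -temperature + 5.
Solve -temperature + 5 = 3: temperature = (3 - 5) / -1 = 2.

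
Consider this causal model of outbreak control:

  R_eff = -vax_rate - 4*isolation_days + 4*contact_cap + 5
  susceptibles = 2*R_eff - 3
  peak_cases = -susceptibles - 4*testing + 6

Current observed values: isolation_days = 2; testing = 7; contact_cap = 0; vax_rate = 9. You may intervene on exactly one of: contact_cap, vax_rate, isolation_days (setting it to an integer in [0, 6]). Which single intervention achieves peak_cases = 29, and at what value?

Intervening on contact_cap: peak_cases = -8*contact_cap + 5. Reaching 29 requires contact_cap = -3, outside [0, 6].
Intervening on vax_rate: peak_cases = 2*vax_rate - 13. Reaching 29 requires vax_rate = 21, outside [0, 6].
Intervening on isolation_days: with other inputs at their observed values, peak_cases = 8*isolation_days - 11. Solving for 29 gives isolation_days = 5, within [0, 6].

set isolation_days = 5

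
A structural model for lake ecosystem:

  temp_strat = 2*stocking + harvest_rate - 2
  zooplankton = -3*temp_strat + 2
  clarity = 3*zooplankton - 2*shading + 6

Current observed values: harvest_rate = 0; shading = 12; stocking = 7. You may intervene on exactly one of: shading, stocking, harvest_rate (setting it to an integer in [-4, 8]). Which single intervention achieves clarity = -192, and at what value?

set harvest_rate = 8

Intervening on shading: clarity = -2*shading - 96. Reaching -192 requires shading = 48, outside [-4, 8].
Intervening on stocking: clarity = -18*stocking + 6. Reaching -192 requires stocking = 11, outside [-4, 8].
Intervening on harvest_rate: with other inputs at their observed values, clarity = -9*harvest_rate - 120. Solving for -192 gives harvest_rate = 8, within [-4, 8].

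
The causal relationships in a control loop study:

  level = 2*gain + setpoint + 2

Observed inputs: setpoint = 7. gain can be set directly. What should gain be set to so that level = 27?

Substituting into the level equation gives level = 2*gain + 9.
Solve 2*gain + 9 = 27: gain = (27 - 9) / 2 = 9.

gain = 9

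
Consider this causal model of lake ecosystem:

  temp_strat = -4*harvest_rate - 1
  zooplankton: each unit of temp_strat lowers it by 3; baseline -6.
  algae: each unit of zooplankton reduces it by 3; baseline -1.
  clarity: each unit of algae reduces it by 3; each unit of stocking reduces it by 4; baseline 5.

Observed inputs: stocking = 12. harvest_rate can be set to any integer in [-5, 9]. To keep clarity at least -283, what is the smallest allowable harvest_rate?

Substituting into the zooplankton equation gives zooplankton = 12*harvest_rate - 3.
algae becomes -36*harvest_rate + 8.
Substituting into the clarity equation gives clarity = 108*harvest_rate - 67.
Require 108*harvest_rate - 67 ≥ -283, so harvest_rate ≥ -2.
The smallest integer in [-5, 9] satisfying this is -2.

harvest_rate = -2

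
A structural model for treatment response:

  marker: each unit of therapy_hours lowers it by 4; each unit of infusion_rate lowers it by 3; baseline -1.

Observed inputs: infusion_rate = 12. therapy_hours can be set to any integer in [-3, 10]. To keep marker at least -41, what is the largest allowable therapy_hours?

Substituting into the marker equation gives marker = -4*therapy_hours - 37.
Require -4*therapy_hours - 37 ≥ -41, so therapy_hours ≤ 1.
The largest integer in [-3, 10] satisfying this is 1.

therapy_hours = 1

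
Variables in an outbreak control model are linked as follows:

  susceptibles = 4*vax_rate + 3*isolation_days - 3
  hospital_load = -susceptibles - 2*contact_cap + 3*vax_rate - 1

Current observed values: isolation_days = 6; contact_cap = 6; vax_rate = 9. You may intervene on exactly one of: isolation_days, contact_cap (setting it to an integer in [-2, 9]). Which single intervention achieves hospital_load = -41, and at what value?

set contact_cap = 8

Intervening on isolation_days: hospital_load = -3*isolation_days - 19. Reaching -41 requires isolation_days = 22/3, not an integer.
Intervening on contact_cap: with other inputs at their observed values, hospital_load = -2*contact_cap - 25. Solving for -41 gives contact_cap = 8, within [-2, 9].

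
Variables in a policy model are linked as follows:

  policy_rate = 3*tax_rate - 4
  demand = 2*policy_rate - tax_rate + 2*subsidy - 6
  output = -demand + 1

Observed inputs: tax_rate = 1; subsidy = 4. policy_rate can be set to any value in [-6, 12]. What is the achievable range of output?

Intervening on policy_rate fixes its value directly, overriding its dependence on tax_rate.
Substituting into the demand equation gives demand = 2*policy_rate + 1.
So output = -2*policy_rate.
Linear in policy_rate, so extremes are at the endpoints: policy_rate = -6 gives output = 12; policy_rate = 12 gives output = -24.

-24 to 12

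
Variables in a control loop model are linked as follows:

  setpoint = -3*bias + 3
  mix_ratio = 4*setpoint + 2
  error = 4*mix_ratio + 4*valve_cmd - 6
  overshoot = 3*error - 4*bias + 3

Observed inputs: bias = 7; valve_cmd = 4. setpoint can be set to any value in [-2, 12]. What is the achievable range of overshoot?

Intervening on setpoint fixes its value directly, overriding its dependence on bias.
Substituting into the error equation gives error = 16*setpoint + 18.
Substituting into the overshoot equation gives overshoot = 48*setpoint + 29.
Linear in setpoint, so extremes are at the endpoints: setpoint = -2 gives overshoot = -67; setpoint = 12 gives overshoot = 605.

-67 to 605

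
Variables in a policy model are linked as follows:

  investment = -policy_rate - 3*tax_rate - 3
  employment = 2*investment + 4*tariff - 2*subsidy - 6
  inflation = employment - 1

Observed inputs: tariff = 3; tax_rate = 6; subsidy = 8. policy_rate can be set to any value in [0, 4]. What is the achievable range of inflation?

Substituting into the investment equation gives investment = -policy_rate - 21.
So employment = -2*policy_rate - 52.
So inflation = -2*policy_rate - 53.
Linear in policy_rate, so extremes are at the endpoints: policy_rate = 0 gives inflation = -53; policy_rate = 4 gives inflation = -61.

-61 to -53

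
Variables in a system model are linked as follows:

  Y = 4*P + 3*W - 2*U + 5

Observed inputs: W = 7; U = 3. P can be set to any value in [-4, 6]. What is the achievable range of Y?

Substituting into the Y equation gives Y = 4*P + 20.
Linear in P, so extremes are at the endpoints: P = -4 gives Y = 4; P = 6 gives Y = 44.

4 to 44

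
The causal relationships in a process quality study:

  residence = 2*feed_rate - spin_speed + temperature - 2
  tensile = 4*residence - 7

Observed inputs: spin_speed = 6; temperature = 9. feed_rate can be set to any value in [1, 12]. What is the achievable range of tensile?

Substituting into the residence equation gives residence = 2*feed_rate + 1.
Substituting into the tensile equation gives tensile = 8*feed_rate - 3.
Linear in feed_rate, so extremes are at the endpoints: feed_rate = 1 gives tensile = 5; feed_rate = 12 gives tensile = 93.

5 to 93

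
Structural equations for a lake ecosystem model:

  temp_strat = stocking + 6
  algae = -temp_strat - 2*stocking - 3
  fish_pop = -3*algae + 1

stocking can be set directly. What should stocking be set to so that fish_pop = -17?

stocking = -5

Substituting into the algae equation gives algae = -3*stocking - 9.
fish_pop becomes 9*stocking + 28.
Solve 9*stocking + 28 = -17: stocking = (-17 - 28) / 9 = -5.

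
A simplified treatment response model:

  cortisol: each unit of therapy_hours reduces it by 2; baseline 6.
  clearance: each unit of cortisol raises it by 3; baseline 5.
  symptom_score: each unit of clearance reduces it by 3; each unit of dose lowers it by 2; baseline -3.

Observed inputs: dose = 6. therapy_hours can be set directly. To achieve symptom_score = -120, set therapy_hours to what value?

Substituting into the clearance equation gives clearance = -6*therapy_hours + 23.
This gives symptom_score = 18*therapy_hours - 84.
Solve 18*therapy_hours - 84 = -120: therapy_hours = (-120 + 84) / 18 = -2.

therapy_hours = -2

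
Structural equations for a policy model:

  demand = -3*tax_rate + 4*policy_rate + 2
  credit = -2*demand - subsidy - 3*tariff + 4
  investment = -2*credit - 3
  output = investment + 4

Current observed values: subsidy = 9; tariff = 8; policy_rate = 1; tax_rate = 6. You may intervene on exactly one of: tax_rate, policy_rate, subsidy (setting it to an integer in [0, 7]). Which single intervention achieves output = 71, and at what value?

set tax_rate = 1

Intervening on tax_rate: with other inputs at their observed values, output = -12*tax_rate + 83. Solving for 71 gives tax_rate = 1, within [0, 7].
Intervening on policy_rate: output = 16*policy_rate - 5. Reaching 71 requires policy_rate = 19/4, not an integer.
Intervening on subsidy: output = 2*subsidy - 7. Reaching 71 requires subsidy = 39, outside [0, 7].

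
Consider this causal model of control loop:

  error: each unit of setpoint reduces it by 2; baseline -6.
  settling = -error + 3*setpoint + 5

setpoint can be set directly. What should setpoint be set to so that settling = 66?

setpoint = 11

Substituting into the settling equation gives settling = 5*setpoint + 11.
Solve 5*setpoint + 11 = 66: setpoint = (66 - 11) / 5 = 11.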